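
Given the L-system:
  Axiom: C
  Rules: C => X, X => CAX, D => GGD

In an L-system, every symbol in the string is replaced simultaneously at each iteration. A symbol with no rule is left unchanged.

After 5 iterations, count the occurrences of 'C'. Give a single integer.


Step 0: C  (1 'C')
Step 1: X  (0 'C')
Step 2: CAX  (1 'C')
Step 3: XACAX  (1 'C')
Step 4: CAXAXACAX  (2 'C')
Step 5: XACAXACAXAXACAX  (3 'C')

Answer: 3


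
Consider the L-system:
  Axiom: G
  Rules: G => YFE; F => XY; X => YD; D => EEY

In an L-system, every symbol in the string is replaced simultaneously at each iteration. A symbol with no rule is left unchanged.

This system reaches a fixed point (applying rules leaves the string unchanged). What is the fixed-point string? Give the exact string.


Answer: YYEEYYE

Derivation:
Step 0: G
Step 1: YFE
Step 2: YXYE
Step 3: YYDYE
Step 4: YYEEYYE
Step 5: YYEEYYE  (unchanged — fixed point at step 4)


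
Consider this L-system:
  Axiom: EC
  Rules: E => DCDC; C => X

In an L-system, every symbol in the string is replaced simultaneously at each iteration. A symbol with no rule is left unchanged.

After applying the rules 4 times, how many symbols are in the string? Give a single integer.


Answer: 5

Derivation:
Step 0: length = 2
Step 1: length = 5
Step 2: length = 5
Step 3: length = 5
Step 4: length = 5


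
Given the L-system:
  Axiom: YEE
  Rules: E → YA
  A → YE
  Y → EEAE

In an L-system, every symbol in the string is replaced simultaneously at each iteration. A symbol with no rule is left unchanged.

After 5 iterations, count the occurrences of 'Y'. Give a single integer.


Answer: 94

Derivation:
Step 0: YEE  (1 'Y')
Step 1: EEAEYAYA  (2 'Y')
Step 2: YAYAYEYAEEAEYEEEAEYE  (6 'Y')
Step 3: EEAEYEEEAEYEEEAEYAEEAEYEYAYAYEYAEEAEYAYAYAYEYAEEAEYA  (14 'Y')
Step 4: YAYAYEYAEEAEYAYAYAYEYAEEAEYAYAYAYEYAEEAEYEYAYAYEYAEEAEYAEEAEYEEEAEYEEEAEYAEEAEYEYAYAYEYAEEAEYEEEAEYEEEAEYEEEAEYAEEAEYEYAYAYEYAEEAEYE  (38 'Y')
Step 5: EEAEYEEEAEYEEEAEYAEEAEYEYAYAYEYAEEAEYEEEAEYEEEAEYEEEAEYAEEAEYEYAYAYEYAEEAEYEEEAEYEEEAEYEEEAEYAEEAEYEYAYAYEYAEEAEYAEEAEYEEEAEYEEEAEYAEEAEYEYAYAYEYAEEAEYEYAYAYEYAEEAEYAYAYAYEYAEEAEYAYAYAYEYAEEAEYEYAYAYEYAEEAEYAEEAEYEEEAEYEEEAEYAEEAEYEYAYAYEYAEEAEYAYAYAYEYAEEAEYAYAYAYEYAEEAEYAYAYAYEYAEEAEYEYAYAYEYAEEAEYAEEAEYEEEAEYEEEAEYAEEAEYEYAYAYEYAEEAEYA  (94 'Y')


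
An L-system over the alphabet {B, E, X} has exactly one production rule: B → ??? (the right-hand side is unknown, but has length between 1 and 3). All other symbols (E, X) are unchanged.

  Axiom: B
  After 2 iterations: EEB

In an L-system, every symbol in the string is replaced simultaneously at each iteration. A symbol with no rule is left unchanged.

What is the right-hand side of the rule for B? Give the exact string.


Trying B → EB:
  Step 0: B
  Step 1: EB
  Step 2: EEB
Matches the given result.

Answer: EB


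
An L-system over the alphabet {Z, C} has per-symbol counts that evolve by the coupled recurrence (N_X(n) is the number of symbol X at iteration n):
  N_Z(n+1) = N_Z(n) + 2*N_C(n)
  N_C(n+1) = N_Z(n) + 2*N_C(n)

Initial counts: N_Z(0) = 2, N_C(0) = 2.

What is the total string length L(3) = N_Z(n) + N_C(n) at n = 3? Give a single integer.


Answer: 108

Derivation:
Step 0: N_Z=2, N_C=2, L=4
Step 1: N_Z=6, N_C=6, L=12
Step 2: N_Z=18, N_C=18, L=36
Step 3: N_Z=54, N_C=54, L=108


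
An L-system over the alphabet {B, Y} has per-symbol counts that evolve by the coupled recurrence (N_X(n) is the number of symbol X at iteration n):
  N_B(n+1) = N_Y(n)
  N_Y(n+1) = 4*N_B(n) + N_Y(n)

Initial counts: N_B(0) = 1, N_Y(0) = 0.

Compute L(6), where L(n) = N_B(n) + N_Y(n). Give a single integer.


Answer: 376

Derivation:
Step 0: N_B=1, N_Y=0, L=1
Step 1: N_B=0, N_Y=4, L=4
Step 2: N_B=4, N_Y=4, L=8
Step 3: N_B=4, N_Y=20, L=24
Step 4: N_B=20, N_Y=36, L=56
Step 5: N_B=36, N_Y=116, L=152
Step 6: N_B=116, N_Y=260, L=376


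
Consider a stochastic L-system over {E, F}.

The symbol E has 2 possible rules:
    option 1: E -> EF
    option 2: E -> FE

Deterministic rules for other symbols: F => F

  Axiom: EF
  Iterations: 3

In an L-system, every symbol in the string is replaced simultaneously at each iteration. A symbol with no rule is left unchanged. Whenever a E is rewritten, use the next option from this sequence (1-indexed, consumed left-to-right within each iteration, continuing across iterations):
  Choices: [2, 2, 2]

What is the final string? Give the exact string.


Answer: FFFEF

Derivation:
Step 0: EF
Step 1: FEF  (used choices [2])
Step 2: FFEF  (used choices [2])
Step 3: FFFEF  (used choices [2])


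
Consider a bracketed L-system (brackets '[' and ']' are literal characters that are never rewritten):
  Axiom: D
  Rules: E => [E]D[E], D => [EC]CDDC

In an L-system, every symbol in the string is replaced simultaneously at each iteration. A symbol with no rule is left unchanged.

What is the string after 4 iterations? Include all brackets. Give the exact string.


Step 0: D
Step 1: [EC]CDDC
Step 2: [[E]D[E]C]C[EC]CDDC[EC]CDDCC
Step 3: [[[E]D[E]][EC]CDDC[[E]D[E]]C]C[[E]D[E]C]C[EC]CDDC[EC]CDDCC[[E]D[E]C]C[EC]CDDC[EC]CDDCCC
Step 4: [[[[E]D[E]][EC]CDDC[[E]D[E]]][[E]D[E]C]C[EC]CDDC[EC]CDDCC[[[E]D[E]][EC]CDDC[[E]D[E]]]C]C[[[E]D[E]][EC]CDDC[[E]D[E]]C]C[[E]D[E]C]C[EC]CDDC[EC]CDDCC[[E]D[E]C]C[EC]CDDC[EC]CDDCCC[[[E]D[E]][EC]CDDC[[E]D[E]]C]C[[E]D[E]C]C[EC]CDDC[EC]CDDCC[[E]D[E]C]C[EC]CDDC[EC]CDDCCCC

Answer: [[[[E]D[E]][EC]CDDC[[E]D[E]]][[E]D[E]C]C[EC]CDDC[EC]CDDCC[[[E]D[E]][EC]CDDC[[E]D[E]]]C]C[[[E]D[E]][EC]CDDC[[E]D[E]]C]C[[E]D[E]C]C[EC]CDDC[EC]CDDCC[[E]D[E]C]C[EC]CDDC[EC]CDDCCC[[[E]D[E]][EC]CDDC[[E]D[E]]C]C[[E]D[E]C]C[EC]CDDC[EC]CDDCC[[E]D[E]C]C[EC]CDDC[EC]CDDCCCC


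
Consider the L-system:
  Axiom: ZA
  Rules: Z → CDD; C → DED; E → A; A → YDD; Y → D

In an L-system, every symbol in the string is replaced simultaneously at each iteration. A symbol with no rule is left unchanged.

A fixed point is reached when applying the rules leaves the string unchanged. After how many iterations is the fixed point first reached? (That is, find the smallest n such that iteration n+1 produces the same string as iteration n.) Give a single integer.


Step 0: ZA
Step 1: CDDYDD
Step 2: DEDDDDDD
Step 3: DADDDDDD
Step 4: DYDDDDDDDD
Step 5: DDDDDDDDDD
Step 6: DDDDDDDDDD  (unchanged — fixed point at step 5)

Answer: 5


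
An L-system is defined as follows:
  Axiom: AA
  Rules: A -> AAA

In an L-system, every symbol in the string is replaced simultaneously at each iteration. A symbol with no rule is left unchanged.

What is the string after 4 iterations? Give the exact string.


Step 0: AA
Step 1: AAAAAA
Step 2: AAAAAAAAAAAAAAAAAA
Step 3: AAAAAAAAAAAAAAAAAAAAAAAAAAAAAAAAAAAAAAAAAAAAAAAAAAAAAA
Step 4: AAAAAAAAAAAAAAAAAAAAAAAAAAAAAAAAAAAAAAAAAAAAAAAAAAAAAAAAAAAAAAAAAAAAAAAAAAAAAAAAAAAAAAAAAAAAAAAAAAAAAAAAAAAAAAAAAAAAAAAAAAAAAAAAAAAAAAAAAAAAAAAAAAAAAAAAAAAAAAAAAA

Answer: AAAAAAAAAAAAAAAAAAAAAAAAAAAAAAAAAAAAAAAAAAAAAAAAAAAAAAAAAAAAAAAAAAAAAAAAAAAAAAAAAAAAAAAAAAAAAAAAAAAAAAAAAAAAAAAAAAAAAAAAAAAAAAAAAAAAAAAAAAAAAAAAAAAAAAAAAAAAAAAAAA


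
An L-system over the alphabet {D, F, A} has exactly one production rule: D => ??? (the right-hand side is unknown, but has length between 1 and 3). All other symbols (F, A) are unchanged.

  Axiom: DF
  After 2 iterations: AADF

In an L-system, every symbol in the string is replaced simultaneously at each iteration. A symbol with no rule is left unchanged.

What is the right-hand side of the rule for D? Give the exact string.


Trying D => AD:
  Step 0: DF
  Step 1: ADF
  Step 2: AADF
Matches the given result.

Answer: AD


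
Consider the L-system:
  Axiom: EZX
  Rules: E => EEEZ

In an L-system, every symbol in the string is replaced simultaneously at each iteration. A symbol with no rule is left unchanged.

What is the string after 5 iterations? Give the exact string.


Answer: EEEZEEEZEEEZZEEEZEEEZEEEZZEEEZEEEZEEEZZZEEEZEEEZEEEZZEEEZEEEZEEEZZEEEZEEEZEEEZZZEEEZEEEZEEEZZEEEZEEEZEEEZZEEEZEEEZEEEZZZZEEEZEEEZEEEZZEEEZEEEZEEEZZEEEZEEEZEEEZZZEEEZEEEZEEEZZEEEZEEEZEEEZZEEEZEEEZEEEZZZEEEZEEEZEEEZZEEEZEEEZEEEZZEEEZEEEZEEEZZZZEEEZEEEZEEEZZEEEZEEEZEEEZZEEEZEEEZEEEZZZEEEZEEEZEEEZZEEEZEEEZEEEZZEEEZEEEZEEEZZZEEEZEEEZEEEZZEEEZEEEZEEEZZEEEZEEEZEEEZZZZZZX

Derivation:
Step 0: EZX
Step 1: EEEZZX
Step 2: EEEZEEEZEEEZZZX
Step 3: EEEZEEEZEEEZZEEEZEEEZEEEZZEEEZEEEZEEEZZZZX
Step 4: EEEZEEEZEEEZZEEEZEEEZEEEZZEEEZEEEZEEEZZZEEEZEEEZEEEZZEEEZEEEZEEEZZEEEZEEEZEEEZZZEEEZEEEZEEEZZEEEZEEEZEEEZZEEEZEEEZEEEZZZZZX
Step 5: EEEZEEEZEEEZZEEEZEEEZEEEZZEEEZEEEZEEEZZZEEEZEEEZEEEZZEEEZEEEZEEEZZEEEZEEEZEEEZZZEEEZEEEZEEEZZEEEZEEEZEEEZZEEEZEEEZEEEZZZZEEEZEEEZEEEZZEEEZEEEZEEEZZEEEZEEEZEEEZZZEEEZEEEZEEEZZEEEZEEEZEEEZZEEEZEEEZEEEZZZEEEZEEEZEEEZZEEEZEEEZEEEZZEEEZEEEZEEEZZZZEEEZEEEZEEEZZEEEZEEEZEEEZZEEEZEEEZEEEZZZEEEZEEEZEEEZZEEEZEEEZEEEZZEEEZEEEZEEEZZZEEEZEEEZEEEZZEEEZEEEZEEEZZEEEZEEEZEEEZZZZZZX


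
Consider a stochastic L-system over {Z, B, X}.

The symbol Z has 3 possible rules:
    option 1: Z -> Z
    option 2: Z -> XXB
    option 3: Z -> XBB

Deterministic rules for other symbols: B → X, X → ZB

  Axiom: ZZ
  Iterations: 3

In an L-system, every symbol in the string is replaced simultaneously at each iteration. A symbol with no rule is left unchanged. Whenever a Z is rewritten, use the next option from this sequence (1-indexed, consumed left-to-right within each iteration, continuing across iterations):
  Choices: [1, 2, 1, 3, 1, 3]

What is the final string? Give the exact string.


Answer: XBBZXXBBXZB

Derivation:
Step 0: ZZ
Step 1: ZXXB  (used choices [1, 2])
Step 2: ZZBZBX  (used choices [1])
Step 3: XBBZXXBBXZB  (used choices [3, 1, 3])


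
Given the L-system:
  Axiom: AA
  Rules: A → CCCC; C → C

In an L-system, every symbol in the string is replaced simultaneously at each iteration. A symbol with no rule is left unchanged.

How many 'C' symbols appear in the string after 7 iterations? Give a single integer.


Answer: 8

Derivation:
Step 0: AA  (0 'C')
Step 1: CCCCCCCC  (8 'C')
Step 2: CCCCCCCC  (8 'C')
Step 3: CCCCCCCC  (8 'C')
Step 4: CCCCCCCC  (8 'C')
Step 5: CCCCCCCC  (8 'C')
Step 6: CCCCCCCC  (8 'C')
Step 7: CCCCCCCC  (8 'C')


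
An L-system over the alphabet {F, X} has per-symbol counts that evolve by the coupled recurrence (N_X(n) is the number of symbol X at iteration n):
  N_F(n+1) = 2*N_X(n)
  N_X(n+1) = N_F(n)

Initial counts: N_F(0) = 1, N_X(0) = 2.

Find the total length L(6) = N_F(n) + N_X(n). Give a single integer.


Answer: 24

Derivation:
Step 0: N_F=1, N_X=2, L=3
Step 1: N_F=4, N_X=1, L=5
Step 2: N_F=2, N_X=4, L=6
Step 3: N_F=8, N_X=2, L=10
Step 4: N_F=4, N_X=8, L=12
Step 5: N_F=16, N_X=4, L=20
Step 6: N_F=8, N_X=16, L=24


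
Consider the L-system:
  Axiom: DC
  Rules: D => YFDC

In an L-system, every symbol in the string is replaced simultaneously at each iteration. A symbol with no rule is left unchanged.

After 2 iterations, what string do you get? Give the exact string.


Step 0: DC
Step 1: YFDCC
Step 2: YFYFDCCC

Answer: YFYFDCCC


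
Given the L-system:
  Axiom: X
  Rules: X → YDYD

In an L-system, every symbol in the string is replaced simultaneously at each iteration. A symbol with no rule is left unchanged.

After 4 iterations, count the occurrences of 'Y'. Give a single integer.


Step 0: X  (0 'Y')
Step 1: YDYD  (2 'Y')
Step 2: YDYD  (2 'Y')
Step 3: YDYD  (2 'Y')
Step 4: YDYD  (2 'Y')

Answer: 2


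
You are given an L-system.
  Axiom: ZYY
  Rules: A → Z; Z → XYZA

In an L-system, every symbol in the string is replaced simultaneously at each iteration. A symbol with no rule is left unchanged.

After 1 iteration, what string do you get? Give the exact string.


Step 0: ZYY
Step 1: XYZAYY

Answer: XYZAYY


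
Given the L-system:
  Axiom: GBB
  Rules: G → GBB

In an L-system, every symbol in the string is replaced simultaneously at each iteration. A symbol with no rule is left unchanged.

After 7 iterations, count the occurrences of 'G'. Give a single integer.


Answer: 1

Derivation:
Step 0: GBB  (1 'G')
Step 1: GBBBB  (1 'G')
Step 2: GBBBBBB  (1 'G')
Step 3: GBBBBBBBB  (1 'G')
Step 4: GBBBBBBBBBB  (1 'G')
Step 5: GBBBBBBBBBBBB  (1 'G')
Step 6: GBBBBBBBBBBBBBB  (1 'G')
Step 7: GBBBBBBBBBBBBBBBB  (1 'G')


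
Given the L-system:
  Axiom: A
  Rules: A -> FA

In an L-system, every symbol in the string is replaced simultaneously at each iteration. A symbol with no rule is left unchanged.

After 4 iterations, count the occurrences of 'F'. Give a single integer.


Step 0: A  (0 'F')
Step 1: FA  (1 'F')
Step 2: FFA  (2 'F')
Step 3: FFFA  (3 'F')
Step 4: FFFFA  (4 'F')

Answer: 4


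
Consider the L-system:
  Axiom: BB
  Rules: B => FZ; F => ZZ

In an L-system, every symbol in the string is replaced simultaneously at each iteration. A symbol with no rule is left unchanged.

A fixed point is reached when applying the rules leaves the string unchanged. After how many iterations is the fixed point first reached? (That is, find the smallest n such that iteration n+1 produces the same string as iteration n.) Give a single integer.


Answer: 2

Derivation:
Step 0: BB
Step 1: FZFZ
Step 2: ZZZZZZ
Step 3: ZZZZZZ  (unchanged — fixed point at step 2)


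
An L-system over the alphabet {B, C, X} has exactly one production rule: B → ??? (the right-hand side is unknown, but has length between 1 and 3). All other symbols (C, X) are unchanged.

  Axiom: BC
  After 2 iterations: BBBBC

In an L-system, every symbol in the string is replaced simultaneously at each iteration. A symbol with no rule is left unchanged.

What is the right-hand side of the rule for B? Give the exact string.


Answer: BB

Derivation:
Trying B → BB:
  Step 0: BC
  Step 1: BBC
  Step 2: BBBBC
Matches the given result.


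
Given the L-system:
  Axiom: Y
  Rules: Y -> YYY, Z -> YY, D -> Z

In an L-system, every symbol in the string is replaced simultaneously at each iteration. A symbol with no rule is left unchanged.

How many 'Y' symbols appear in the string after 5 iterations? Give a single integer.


Answer: 243

Derivation:
Step 0: Y  (1 'Y')
Step 1: YYY  (3 'Y')
Step 2: YYYYYYYYY  (9 'Y')
Step 3: YYYYYYYYYYYYYYYYYYYYYYYYYYY  (27 'Y')
Step 4: YYYYYYYYYYYYYYYYYYYYYYYYYYYYYYYYYYYYYYYYYYYYYYYYYYYYYYYYYYYYYYYYYYYYYYYYYYYYYYYYY  (81 'Y')
Step 5: YYYYYYYYYYYYYYYYYYYYYYYYYYYYYYYYYYYYYYYYYYYYYYYYYYYYYYYYYYYYYYYYYYYYYYYYYYYYYYYYYYYYYYYYYYYYYYYYYYYYYYYYYYYYYYYYYYYYYYYYYYYYYYYYYYYYYYYYYYYYYYYYYYYYYYYYYYYYYYYYYYYYYYYYYYYYYYYYYYYYYYYYYYYYYYYYYYYYYYYYYYYYYYYYYYYYYYYYYYYYYYYYYYYYYYYYYYYYYYYYYYY  (243 'Y')


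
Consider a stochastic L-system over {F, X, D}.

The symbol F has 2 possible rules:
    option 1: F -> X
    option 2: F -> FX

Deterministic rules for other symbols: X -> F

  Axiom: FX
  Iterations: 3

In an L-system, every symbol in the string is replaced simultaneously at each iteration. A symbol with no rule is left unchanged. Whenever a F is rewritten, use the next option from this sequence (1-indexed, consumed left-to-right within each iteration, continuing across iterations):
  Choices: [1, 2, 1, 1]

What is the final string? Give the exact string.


Answer: XXF

Derivation:
Step 0: FX
Step 1: XF  (used choices [1])
Step 2: FFX  (used choices [2])
Step 3: XXF  (used choices [1, 1])


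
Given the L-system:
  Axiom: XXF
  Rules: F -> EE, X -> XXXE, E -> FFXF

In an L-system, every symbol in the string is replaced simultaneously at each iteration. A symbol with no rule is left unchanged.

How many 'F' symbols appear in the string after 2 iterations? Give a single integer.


Step 0: XXF  (1 'F')
Step 1: XXXEXXXEEE  (0 'F')
Step 2: XXXEXXXEXXXEFFXFXXXEXXXEXXXEFFXFFFXFFFXF  (12 'F')

Answer: 12


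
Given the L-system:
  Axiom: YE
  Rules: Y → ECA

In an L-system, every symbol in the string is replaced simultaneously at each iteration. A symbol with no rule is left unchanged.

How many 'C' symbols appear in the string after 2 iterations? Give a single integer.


Step 0: YE  (0 'C')
Step 1: ECAE  (1 'C')
Step 2: ECAE  (1 'C')

Answer: 1


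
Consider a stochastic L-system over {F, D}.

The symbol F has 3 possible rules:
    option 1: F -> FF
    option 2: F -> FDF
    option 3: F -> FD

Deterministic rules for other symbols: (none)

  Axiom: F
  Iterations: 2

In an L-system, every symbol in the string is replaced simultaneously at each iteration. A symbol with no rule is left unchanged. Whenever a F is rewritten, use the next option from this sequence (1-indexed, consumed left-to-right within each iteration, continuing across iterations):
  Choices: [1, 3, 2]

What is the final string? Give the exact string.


Step 0: F
Step 1: FF  (used choices [1])
Step 2: FDFDF  (used choices [3, 2])

Answer: FDFDF


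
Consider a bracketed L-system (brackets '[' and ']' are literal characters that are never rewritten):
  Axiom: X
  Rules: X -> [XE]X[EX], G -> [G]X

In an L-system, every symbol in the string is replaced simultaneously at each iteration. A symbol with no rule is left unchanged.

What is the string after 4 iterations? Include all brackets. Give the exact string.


Answer: [[[[XE]X[EX]E][XE]X[EX][E[XE]X[EX]]E][[XE]X[EX]E][XE]X[EX][E[XE]X[EX]][E[[XE]X[EX]E][XE]X[EX][E[XE]X[EX]]]E][[[XE]X[EX]E][XE]X[EX][E[XE]X[EX]]E][[XE]X[EX]E][XE]X[EX][E[XE]X[EX]][E[[XE]X[EX]E][XE]X[EX][E[XE]X[EX]]][E[[[XE]X[EX]E][XE]X[EX][E[XE]X[EX]]E][[XE]X[EX]E][XE]X[EX][E[XE]X[EX]][E[[XE]X[EX]E][XE]X[EX][E[XE]X[EX]]]]

Derivation:
Step 0: X
Step 1: [XE]X[EX]
Step 2: [[XE]X[EX]E][XE]X[EX][E[XE]X[EX]]
Step 3: [[[XE]X[EX]E][XE]X[EX][E[XE]X[EX]]E][[XE]X[EX]E][XE]X[EX][E[XE]X[EX]][E[[XE]X[EX]E][XE]X[EX][E[XE]X[EX]]]
Step 4: [[[[XE]X[EX]E][XE]X[EX][E[XE]X[EX]]E][[XE]X[EX]E][XE]X[EX][E[XE]X[EX]][E[[XE]X[EX]E][XE]X[EX][E[XE]X[EX]]]E][[[XE]X[EX]E][XE]X[EX][E[XE]X[EX]]E][[XE]X[EX]E][XE]X[EX][E[XE]X[EX]][E[[XE]X[EX]E][XE]X[EX][E[XE]X[EX]]][E[[[XE]X[EX]E][XE]X[EX][E[XE]X[EX]]E][[XE]X[EX]E][XE]X[EX][E[XE]X[EX]][E[[XE]X[EX]E][XE]X[EX][E[XE]X[EX]]]]


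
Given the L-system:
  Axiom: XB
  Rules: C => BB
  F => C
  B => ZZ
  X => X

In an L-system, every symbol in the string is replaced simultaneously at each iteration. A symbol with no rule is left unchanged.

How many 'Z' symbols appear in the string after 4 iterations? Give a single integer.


Answer: 2

Derivation:
Step 0: XB  (0 'Z')
Step 1: XZZ  (2 'Z')
Step 2: XZZ  (2 'Z')
Step 3: XZZ  (2 'Z')
Step 4: XZZ  (2 'Z')


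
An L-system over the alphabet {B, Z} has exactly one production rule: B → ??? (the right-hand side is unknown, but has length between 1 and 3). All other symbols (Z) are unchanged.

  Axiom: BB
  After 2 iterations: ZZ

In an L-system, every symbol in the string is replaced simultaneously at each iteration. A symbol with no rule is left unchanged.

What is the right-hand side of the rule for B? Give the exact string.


Trying B → Z:
  Step 0: BB
  Step 1: ZZ
  Step 2: ZZ
Matches the given result.

Answer: Z


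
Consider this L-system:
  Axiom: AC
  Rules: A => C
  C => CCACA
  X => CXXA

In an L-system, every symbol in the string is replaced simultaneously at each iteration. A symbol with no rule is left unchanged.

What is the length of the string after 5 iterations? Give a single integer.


Answer: 990

Derivation:
Step 0: length = 2
Step 1: length = 6
Step 2: length = 22
Step 3: length = 78
Step 4: length = 278
Step 5: length = 990


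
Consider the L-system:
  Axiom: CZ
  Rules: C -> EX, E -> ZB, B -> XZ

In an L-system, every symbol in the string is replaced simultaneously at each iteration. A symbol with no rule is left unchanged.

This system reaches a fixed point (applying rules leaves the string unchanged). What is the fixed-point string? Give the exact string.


Step 0: CZ
Step 1: EXZ
Step 2: ZBXZ
Step 3: ZXZXZ
Step 4: ZXZXZ  (unchanged — fixed point at step 3)

Answer: ZXZXZ


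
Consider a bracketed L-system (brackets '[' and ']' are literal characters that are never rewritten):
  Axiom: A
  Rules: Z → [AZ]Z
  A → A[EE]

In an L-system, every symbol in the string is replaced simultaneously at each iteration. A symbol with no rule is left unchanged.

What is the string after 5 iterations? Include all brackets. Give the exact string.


Answer: A[EE][EE][EE][EE][EE]

Derivation:
Step 0: A
Step 1: A[EE]
Step 2: A[EE][EE]
Step 3: A[EE][EE][EE]
Step 4: A[EE][EE][EE][EE]
Step 5: A[EE][EE][EE][EE][EE]


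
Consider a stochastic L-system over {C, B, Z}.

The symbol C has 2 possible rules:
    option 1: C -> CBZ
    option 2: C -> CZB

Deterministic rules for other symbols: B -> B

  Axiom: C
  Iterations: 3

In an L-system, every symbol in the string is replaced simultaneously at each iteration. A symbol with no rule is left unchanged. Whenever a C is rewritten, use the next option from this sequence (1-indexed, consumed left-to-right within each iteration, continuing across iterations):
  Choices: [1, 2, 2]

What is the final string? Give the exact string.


Step 0: C
Step 1: CBZ  (used choices [1])
Step 2: CZBBZ  (used choices [2])
Step 3: CZBZBBZ  (used choices [2])

Answer: CZBZBBZ


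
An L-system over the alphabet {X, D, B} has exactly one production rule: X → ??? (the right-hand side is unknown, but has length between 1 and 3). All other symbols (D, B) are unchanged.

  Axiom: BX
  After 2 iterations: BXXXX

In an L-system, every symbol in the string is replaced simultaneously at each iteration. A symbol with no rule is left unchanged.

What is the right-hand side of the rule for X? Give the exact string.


Answer: XX

Derivation:
Trying X → XX:
  Step 0: BX
  Step 1: BXX
  Step 2: BXXXX
Matches the given result.


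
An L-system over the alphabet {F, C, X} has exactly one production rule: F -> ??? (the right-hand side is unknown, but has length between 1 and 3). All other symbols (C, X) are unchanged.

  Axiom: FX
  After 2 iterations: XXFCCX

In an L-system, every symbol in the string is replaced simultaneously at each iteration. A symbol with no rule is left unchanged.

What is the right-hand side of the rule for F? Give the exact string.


Answer: XFC

Derivation:
Trying F -> XFC:
  Step 0: FX
  Step 1: XFCX
  Step 2: XXFCCX
Matches the given result.


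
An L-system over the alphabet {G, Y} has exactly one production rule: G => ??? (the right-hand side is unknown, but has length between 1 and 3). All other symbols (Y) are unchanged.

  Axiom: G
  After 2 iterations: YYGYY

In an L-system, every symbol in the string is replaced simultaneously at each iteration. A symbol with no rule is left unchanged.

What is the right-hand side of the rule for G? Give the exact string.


Trying G => YGY:
  Step 0: G
  Step 1: YGY
  Step 2: YYGYY
Matches the given result.

Answer: YGY


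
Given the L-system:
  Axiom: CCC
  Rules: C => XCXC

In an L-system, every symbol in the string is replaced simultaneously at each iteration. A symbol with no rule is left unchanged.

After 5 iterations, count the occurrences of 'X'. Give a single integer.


Answer: 186

Derivation:
Step 0: CCC  (0 'X')
Step 1: XCXCXCXCXCXC  (6 'X')
Step 2: XXCXCXXCXCXXCXCXXCXCXXCXCXXCXC  (18 'X')
Step 3: XXXCXCXXCXCXXXCXCXXCXCXXXCXCXXCXCXXXCXCXXCXCXXXCXCXXCXCXXXCXCXXCXC  (42 'X')
Step 4: XXXXCXCXXCXCXXXCXCXXCXCXXXXCXCXXCXCXXXCXCXXCXCXXXXCXCXXCXCXXXCXCXXCXCXXXXCXCXXCXCXXXCXCXXCXCXXXXCXCXXCXCXXXCXCXXCXCXXXXCXCXXCXCXXXCXCXXCXC  (90 'X')
Step 5: XXXXXCXCXXCXCXXXCXCXXCXCXXXXCXCXXCXCXXXCXCXXCXCXXXXXCXCXXCXCXXXCXCXXCXCXXXXCXCXXCXCXXXCXCXXCXCXXXXXCXCXXCXCXXXCXCXXCXCXXXXCXCXXCXCXXXCXCXXCXCXXXXXCXCXXCXCXXXCXCXXCXCXXXXCXCXXCXCXXXCXCXXCXCXXXXXCXCXXCXCXXXCXCXXCXCXXXXCXCXXCXCXXXCXCXXCXCXXXXXCXCXXCXCXXXCXCXXCXCXXXXCXCXXCXCXXXCXCXXCXC  (186 'X')


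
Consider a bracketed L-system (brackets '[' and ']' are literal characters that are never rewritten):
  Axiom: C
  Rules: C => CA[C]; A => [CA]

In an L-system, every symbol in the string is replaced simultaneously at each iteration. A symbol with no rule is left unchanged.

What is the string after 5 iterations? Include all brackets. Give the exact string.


Answer: CA[C][CA][CA[C]][CA[C][CA]][CA[C][CA][CA[C]]][CA[C][CA][CA[C]][CA[C][CA]]][CA[C][CA][CA[C]][CA[C][CA]][CA[C][CA][CA[C]]]][CA[C][CA][CA[C]][CA[C][CA]][CA[C][CA][CA[C]]][CA[C][CA][CA[C]][CA[C][CA]]]][CA[C][CA][CA[C]][CA[C][CA]][CA[C][CA][CA[C]]][CA[C][CA][CA[C]][CA[C][CA]]][CA[C][CA][CA[C]][CA[C][CA]][CA[C][CA][CA[C]]]]]

Derivation:
Step 0: C
Step 1: CA[C]
Step 2: CA[C][CA][CA[C]]
Step 3: CA[C][CA][CA[C]][CA[C][CA]][CA[C][CA][CA[C]]]
Step 4: CA[C][CA][CA[C]][CA[C][CA]][CA[C][CA][CA[C]]][CA[C][CA][CA[C]][CA[C][CA]]][CA[C][CA][CA[C]][CA[C][CA]][CA[C][CA][CA[C]]]]
Step 5: CA[C][CA][CA[C]][CA[C][CA]][CA[C][CA][CA[C]]][CA[C][CA][CA[C]][CA[C][CA]]][CA[C][CA][CA[C]][CA[C][CA]][CA[C][CA][CA[C]]]][CA[C][CA][CA[C]][CA[C][CA]][CA[C][CA][CA[C]]][CA[C][CA][CA[C]][CA[C][CA]]]][CA[C][CA][CA[C]][CA[C][CA]][CA[C][CA][CA[C]]][CA[C][CA][CA[C]][CA[C][CA]]][CA[C][CA][CA[C]][CA[C][CA]][CA[C][CA][CA[C]]]]]


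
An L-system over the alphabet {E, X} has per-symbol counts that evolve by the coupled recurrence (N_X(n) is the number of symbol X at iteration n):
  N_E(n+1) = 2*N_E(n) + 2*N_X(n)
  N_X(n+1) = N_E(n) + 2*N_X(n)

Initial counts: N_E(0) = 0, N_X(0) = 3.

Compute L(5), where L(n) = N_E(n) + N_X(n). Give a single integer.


Step 0: N_E=0, N_X=3, L=3
Step 1: N_E=6, N_X=6, L=12
Step 2: N_E=24, N_X=18, L=42
Step 3: N_E=84, N_X=60, L=144
Step 4: N_E=288, N_X=204, L=492
Step 5: N_E=984, N_X=696, L=1680

Answer: 1680


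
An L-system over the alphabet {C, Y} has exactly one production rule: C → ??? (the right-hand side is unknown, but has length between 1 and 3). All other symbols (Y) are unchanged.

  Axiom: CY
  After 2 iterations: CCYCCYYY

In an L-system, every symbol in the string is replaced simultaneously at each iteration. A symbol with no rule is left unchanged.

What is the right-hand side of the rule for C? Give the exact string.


Answer: CCY

Derivation:
Trying C → CCY:
  Step 0: CY
  Step 1: CCYY
  Step 2: CCYCCYYY
Matches the given result.


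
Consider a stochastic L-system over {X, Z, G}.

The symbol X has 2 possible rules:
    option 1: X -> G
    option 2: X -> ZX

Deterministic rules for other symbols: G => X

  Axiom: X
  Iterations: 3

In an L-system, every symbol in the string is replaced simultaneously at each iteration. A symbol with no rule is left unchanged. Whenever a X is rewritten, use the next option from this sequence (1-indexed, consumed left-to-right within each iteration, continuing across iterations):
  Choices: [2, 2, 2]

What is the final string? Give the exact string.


Answer: ZZZX

Derivation:
Step 0: X
Step 1: ZX  (used choices [2])
Step 2: ZZX  (used choices [2])
Step 3: ZZZX  (used choices [2])


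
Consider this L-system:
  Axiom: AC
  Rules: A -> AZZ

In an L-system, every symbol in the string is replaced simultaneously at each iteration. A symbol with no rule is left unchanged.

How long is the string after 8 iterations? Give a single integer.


Step 0: length = 2
Step 1: length = 4
Step 2: length = 6
Step 3: length = 8
Step 4: length = 10
Step 5: length = 12
Step 6: length = 14
Step 7: length = 16
Step 8: length = 18

Answer: 18


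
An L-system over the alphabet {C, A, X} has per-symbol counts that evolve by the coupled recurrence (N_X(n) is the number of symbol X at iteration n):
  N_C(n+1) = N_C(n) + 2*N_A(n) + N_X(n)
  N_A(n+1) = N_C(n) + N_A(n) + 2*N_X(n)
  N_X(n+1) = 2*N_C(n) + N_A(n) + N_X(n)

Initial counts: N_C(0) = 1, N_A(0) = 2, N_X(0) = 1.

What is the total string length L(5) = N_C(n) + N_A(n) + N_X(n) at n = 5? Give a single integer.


Step 0: N_C=1, N_A=2, N_X=1, L=4
Step 1: N_C=6, N_A=5, N_X=5, L=16
Step 2: N_C=21, N_A=21, N_X=22, L=64
Step 3: N_C=85, N_A=86, N_X=85, L=256
Step 4: N_C=342, N_A=341, N_X=341, L=1024
Step 5: N_C=1365, N_A=1365, N_X=1366, L=4096

Answer: 4096


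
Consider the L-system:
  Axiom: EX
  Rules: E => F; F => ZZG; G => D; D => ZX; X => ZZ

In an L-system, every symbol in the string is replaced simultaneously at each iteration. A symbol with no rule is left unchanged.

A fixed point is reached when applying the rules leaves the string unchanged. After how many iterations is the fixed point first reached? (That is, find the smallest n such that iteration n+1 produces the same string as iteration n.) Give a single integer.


Step 0: EX
Step 1: FZZ
Step 2: ZZGZZ
Step 3: ZZDZZ
Step 4: ZZZXZZ
Step 5: ZZZZZZZ
Step 6: ZZZZZZZ  (unchanged — fixed point at step 5)

Answer: 5


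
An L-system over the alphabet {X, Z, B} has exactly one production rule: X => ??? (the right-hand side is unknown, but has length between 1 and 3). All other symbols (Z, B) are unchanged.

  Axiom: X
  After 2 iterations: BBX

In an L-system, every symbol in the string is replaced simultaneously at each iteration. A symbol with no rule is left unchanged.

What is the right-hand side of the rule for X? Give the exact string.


Answer: BX

Derivation:
Trying X => BX:
  Step 0: X
  Step 1: BX
  Step 2: BBX
Matches the given result.


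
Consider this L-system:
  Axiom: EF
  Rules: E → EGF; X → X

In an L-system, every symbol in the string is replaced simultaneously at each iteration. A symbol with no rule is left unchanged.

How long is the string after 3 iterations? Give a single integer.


Step 0: length = 2
Step 1: length = 4
Step 2: length = 6
Step 3: length = 8

Answer: 8


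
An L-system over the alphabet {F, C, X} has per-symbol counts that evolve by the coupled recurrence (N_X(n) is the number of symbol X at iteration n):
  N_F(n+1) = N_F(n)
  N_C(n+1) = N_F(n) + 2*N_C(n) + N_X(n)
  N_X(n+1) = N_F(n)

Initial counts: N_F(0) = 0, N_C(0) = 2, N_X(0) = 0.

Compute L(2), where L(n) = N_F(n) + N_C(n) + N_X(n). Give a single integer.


Step 0: N_F=0, N_C=2, N_X=0, L=2
Step 1: N_F=0, N_C=4, N_X=0, L=4
Step 2: N_F=0, N_C=8, N_X=0, L=8

Answer: 8


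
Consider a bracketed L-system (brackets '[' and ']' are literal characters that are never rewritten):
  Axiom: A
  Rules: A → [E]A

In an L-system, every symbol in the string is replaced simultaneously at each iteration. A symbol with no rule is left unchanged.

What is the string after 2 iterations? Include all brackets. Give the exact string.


Step 0: A
Step 1: [E]A
Step 2: [E][E]A

Answer: [E][E]A


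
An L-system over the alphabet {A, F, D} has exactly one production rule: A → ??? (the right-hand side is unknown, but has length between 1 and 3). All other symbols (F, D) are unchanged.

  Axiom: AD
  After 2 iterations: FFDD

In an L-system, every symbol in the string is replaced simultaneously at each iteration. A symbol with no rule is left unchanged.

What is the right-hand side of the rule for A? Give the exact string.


Answer: FFD

Derivation:
Trying A → FFD:
  Step 0: AD
  Step 1: FFDD
  Step 2: FFDD
Matches the given result.


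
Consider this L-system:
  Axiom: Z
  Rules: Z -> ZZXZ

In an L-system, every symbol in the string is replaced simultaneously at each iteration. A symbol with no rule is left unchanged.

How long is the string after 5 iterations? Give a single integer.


Answer: 364

Derivation:
Step 0: length = 1
Step 1: length = 4
Step 2: length = 13
Step 3: length = 40
Step 4: length = 121
Step 5: length = 364


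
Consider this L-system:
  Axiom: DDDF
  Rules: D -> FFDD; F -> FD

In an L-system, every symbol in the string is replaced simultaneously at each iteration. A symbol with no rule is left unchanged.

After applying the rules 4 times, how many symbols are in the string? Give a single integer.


Answer: 378

Derivation:
Step 0: length = 4
Step 1: length = 14
Step 2: length = 42
Step 3: length = 126
Step 4: length = 378


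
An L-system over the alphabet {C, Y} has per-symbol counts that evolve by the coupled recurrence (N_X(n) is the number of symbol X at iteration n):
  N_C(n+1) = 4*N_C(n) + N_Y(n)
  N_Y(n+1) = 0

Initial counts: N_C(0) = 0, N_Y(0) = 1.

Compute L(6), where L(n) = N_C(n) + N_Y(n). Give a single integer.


Answer: 1024

Derivation:
Step 0: N_C=0, N_Y=1, L=1
Step 1: N_C=1, N_Y=0, L=1
Step 2: N_C=4, N_Y=0, L=4
Step 3: N_C=16, N_Y=0, L=16
Step 4: N_C=64, N_Y=0, L=64
Step 5: N_C=256, N_Y=0, L=256
Step 6: N_C=1024, N_Y=0, L=1024


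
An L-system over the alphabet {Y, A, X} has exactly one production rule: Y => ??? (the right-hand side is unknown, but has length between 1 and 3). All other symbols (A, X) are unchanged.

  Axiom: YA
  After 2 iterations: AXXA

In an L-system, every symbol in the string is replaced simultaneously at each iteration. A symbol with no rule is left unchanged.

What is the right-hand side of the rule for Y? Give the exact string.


Trying Y => AXX:
  Step 0: YA
  Step 1: AXXA
  Step 2: AXXA
Matches the given result.

Answer: AXX


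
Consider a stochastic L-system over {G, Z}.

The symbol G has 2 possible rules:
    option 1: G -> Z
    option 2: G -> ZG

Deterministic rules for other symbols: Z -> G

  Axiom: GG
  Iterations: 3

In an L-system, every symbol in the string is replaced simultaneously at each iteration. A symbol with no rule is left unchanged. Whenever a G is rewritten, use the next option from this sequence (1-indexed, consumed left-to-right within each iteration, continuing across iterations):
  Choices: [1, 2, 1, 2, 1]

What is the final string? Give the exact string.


Step 0: GG
Step 1: ZZG  (used choices [1, 2])
Step 2: GGZ  (used choices [1])
Step 3: ZGZG  (used choices [2, 1])

Answer: ZGZG


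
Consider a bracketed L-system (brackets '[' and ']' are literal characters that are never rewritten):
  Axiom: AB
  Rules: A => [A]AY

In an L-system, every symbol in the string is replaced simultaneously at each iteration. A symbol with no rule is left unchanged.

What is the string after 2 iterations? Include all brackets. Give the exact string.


Step 0: AB
Step 1: [A]AYB
Step 2: [[A]AY][A]AYYB

Answer: [[A]AY][A]AYYB


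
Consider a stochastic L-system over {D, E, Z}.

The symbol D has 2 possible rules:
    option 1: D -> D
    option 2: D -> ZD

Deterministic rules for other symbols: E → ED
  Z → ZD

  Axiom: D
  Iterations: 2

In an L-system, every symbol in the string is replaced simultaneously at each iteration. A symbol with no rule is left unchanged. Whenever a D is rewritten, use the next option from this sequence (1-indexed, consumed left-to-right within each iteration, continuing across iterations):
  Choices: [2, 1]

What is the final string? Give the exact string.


Step 0: D
Step 1: ZD  (used choices [2])
Step 2: ZDD  (used choices [1])

Answer: ZDD


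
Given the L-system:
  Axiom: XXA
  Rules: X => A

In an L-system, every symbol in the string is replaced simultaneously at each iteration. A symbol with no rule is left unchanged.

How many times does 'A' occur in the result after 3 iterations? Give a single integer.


Step 0: XXA  (1 'A')
Step 1: AAA  (3 'A')
Step 2: AAA  (3 'A')
Step 3: AAA  (3 'A')

Answer: 3


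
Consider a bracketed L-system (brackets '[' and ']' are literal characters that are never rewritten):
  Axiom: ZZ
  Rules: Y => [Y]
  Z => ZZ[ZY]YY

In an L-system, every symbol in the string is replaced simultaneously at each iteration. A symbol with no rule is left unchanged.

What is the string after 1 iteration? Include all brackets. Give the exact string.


Step 0: ZZ
Step 1: ZZ[ZY]YYZZ[ZY]YY

Answer: ZZ[ZY]YYZZ[ZY]YY


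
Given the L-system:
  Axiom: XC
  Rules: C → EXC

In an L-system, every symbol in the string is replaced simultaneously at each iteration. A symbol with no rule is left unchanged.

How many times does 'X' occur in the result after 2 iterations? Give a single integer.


Step 0: XC  (1 'X')
Step 1: XEXC  (2 'X')
Step 2: XEXEXC  (3 'X')

Answer: 3


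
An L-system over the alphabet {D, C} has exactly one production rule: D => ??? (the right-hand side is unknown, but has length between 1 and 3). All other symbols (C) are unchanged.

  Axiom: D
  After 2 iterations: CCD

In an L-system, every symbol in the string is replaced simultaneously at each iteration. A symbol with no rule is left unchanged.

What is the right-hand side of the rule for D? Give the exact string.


Answer: CD

Derivation:
Trying D => CD:
  Step 0: D
  Step 1: CD
  Step 2: CCD
Matches the given result.


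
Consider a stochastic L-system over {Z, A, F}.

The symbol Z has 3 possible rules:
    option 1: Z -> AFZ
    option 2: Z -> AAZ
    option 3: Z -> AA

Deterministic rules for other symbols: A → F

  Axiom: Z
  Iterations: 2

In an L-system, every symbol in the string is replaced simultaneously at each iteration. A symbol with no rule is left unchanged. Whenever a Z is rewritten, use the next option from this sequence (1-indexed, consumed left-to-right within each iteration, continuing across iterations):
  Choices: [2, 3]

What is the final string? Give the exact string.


Answer: FFAA

Derivation:
Step 0: Z
Step 1: AAZ  (used choices [2])
Step 2: FFAA  (used choices [3])


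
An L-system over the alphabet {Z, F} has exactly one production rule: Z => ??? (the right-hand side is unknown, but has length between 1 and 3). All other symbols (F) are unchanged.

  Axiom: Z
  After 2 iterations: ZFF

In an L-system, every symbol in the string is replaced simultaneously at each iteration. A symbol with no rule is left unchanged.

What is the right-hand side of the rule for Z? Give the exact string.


Trying Z => ZF:
  Step 0: Z
  Step 1: ZF
  Step 2: ZFF
Matches the given result.

Answer: ZF


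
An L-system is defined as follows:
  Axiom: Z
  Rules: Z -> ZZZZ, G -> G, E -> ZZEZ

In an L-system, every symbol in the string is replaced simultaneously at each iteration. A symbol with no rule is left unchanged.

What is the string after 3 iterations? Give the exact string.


Step 0: Z
Step 1: ZZZZ
Step 2: ZZZZZZZZZZZZZZZZ
Step 3: ZZZZZZZZZZZZZZZZZZZZZZZZZZZZZZZZZZZZZZZZZZZZZZZZZZZZZZZZZZZZZZZZ

Answer: ZZZZZZZZZZZZZZZZZZZZZZZZZZZZZZZZZZZZZZZZZZZZZZZZZZZZZZZZZZZZZZZZ


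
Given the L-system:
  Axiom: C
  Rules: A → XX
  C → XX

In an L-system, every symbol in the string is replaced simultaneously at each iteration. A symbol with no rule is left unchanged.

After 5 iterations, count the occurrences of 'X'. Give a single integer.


Answer: 2

Derivation:
Step 0: C  (0 'X')
Step 1: XX  (2 'X')
Step 2: XX  (2 'X')
Step 3: XX  (2 'X')
Step 4: XX  (2 'X')
Step 5: XX  (2 'X')


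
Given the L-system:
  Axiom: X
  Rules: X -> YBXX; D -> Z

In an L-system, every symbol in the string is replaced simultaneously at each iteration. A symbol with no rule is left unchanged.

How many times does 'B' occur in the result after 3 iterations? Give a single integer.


Step 0: X  (0 'B')
Step 1: YBXX  (1 'B')
Step 2: YBYBXXYBXX  (3 'B')
Step 3: YBYBYBXXYBXXYBYBXXYBXX  (7 'B')

Answer: 7


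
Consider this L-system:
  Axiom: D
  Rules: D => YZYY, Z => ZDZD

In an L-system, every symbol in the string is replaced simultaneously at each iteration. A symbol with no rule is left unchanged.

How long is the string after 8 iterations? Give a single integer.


Step 0: length = 1
Step 1: length = 4
Step 2: length = 7
Step 3: length = 19
Step 4: length = 49
Step 5: length = 133
Step 6: length = 361
Step 7: length = 985
Step 8: length = 2689

Answer: 2689


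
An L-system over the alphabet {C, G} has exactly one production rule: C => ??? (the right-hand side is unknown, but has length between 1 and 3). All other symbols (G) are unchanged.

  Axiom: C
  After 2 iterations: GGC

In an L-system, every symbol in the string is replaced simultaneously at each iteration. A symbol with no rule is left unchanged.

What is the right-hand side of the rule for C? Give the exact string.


Trying C => GC:
  Step 0: C
  Step 1: GC
  Step 2: GGC
Matches the given result.

Answer: GC


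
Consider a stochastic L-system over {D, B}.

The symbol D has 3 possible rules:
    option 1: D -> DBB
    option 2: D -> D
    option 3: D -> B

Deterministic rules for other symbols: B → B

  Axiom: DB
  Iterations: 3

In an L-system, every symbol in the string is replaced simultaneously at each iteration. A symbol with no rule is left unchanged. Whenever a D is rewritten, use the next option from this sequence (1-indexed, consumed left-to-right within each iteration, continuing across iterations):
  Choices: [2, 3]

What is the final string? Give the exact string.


Answer: BB

Derivation:
Step 0: DB
Step 1: DB  (used choices [2])
Step 2: BB  (used choices [3])
Step 3: BB  (used choices [])
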